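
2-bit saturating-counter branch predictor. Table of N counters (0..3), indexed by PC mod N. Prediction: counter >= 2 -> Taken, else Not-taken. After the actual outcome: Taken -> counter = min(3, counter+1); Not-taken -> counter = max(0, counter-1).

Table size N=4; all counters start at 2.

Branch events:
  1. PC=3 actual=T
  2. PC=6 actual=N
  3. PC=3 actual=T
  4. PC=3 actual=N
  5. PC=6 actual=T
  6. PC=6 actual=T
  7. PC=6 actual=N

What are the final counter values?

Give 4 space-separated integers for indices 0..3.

Answer: 2 2 2 2

Derivation:
Ev 1: PC=3 idx=3 pred=T actual=T -> ctr[3]=3
Ev 2: PC=6 idx=2 pred=T actual=N -> ctr[2]=1
Ev 3: PC=3 idx=3 pred=T actual=T -> ctr[3]=3
Ev 4: PC=3 idx=3 pred=T actual=N -> ctr[3]=2
Ev 5: PC=6 idx=2 pred=N actual=T -> ctr[2]=2
Ev 6: PC=6 idx=2 pred=T actual=T -> ctr[2]=3
Ev 7: PC=6 idx=2 pred=T actual=N -> ctr[2]=2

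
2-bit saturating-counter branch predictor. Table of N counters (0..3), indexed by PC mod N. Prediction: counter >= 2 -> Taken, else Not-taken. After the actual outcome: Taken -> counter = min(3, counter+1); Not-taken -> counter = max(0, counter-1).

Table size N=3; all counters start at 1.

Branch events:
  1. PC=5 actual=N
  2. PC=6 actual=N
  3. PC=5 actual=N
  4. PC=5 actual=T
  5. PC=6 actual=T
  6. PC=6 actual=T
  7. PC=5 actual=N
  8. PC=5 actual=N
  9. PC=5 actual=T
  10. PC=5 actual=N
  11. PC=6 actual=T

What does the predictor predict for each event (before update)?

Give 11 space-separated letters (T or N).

Answer: N N N N N N N N N N T

Derivation:
Ev 1: PC=5 idx=2 pred=N actual=N -> ctr[2]=0
Ev 2: PC=6 idx=0 pred=N actual=N -> ctr[0]=0
Ev 3: PC=5 idx=2 pred=N actual=N -> ctr[2]=0
Ev 4: PC=5 idx=2 pred=N actual=T -> ctr[2]=1
Ev 5: PC=6 idx=0 pred=N actual=T -> ctr[0]=1
Ev 6: PC=6 idx=0 pred=N actual=T -> ctr[0]=2
Ev 7: PC=5 idx=2 pred=N actual=N -> ctr[2]=0
Ev 8: PC=5 idx=2 pred=N actual=N -> ctr[2]=0
Ev 9: PC=5 idx=2 pred=N actual=T -> ctr[2]=1
Ev 10: PC=5 idx=2 pred=N actual=N -> ctr[2]=0
Ev 11: PC=6 idx=0 pred=T actual=T -> ctr[0]=3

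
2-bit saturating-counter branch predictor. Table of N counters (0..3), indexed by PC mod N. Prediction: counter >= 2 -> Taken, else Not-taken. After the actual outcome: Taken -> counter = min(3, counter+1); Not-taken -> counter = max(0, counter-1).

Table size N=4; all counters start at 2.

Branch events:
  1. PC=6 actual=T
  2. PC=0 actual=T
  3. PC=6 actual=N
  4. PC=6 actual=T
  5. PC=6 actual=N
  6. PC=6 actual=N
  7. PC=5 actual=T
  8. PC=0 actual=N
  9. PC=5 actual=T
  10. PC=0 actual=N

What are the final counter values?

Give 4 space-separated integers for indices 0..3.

Answer: 1 3 1 2

Derivation:
Ev 1: PC=6 idx=2 pred=T actual=T -> ctr[2]=3
Ev 2: PC=0 idx=0 pred=T actual=T -> ctr[0]=3
Ev 3: PC=6 idx=2 pred=T actual=N -> ctr[2]=2
Ev 4: PC=6 idx=2 pred=T actual=T -> ctr[2]=3
Ev 5: PC=6 idx=2 pred=T actual=N -> ctr[2]=2
Ev 6: PC=6 idx=2 pred=T actual=N -> ctr[2]=1
Ev 7: PC=5 idx=1 pred=T actual=T -> ctr[1]=3
Ev 8: PC=0 idx=0 pred=T actual=N -> ctr[0]=2
Ev 9: PC=5 idx=1 pred=T actual=T -> ctr[1]=3
Ev 10: PC=0 idx=0 pred=T actual=N -> ctr[0]=1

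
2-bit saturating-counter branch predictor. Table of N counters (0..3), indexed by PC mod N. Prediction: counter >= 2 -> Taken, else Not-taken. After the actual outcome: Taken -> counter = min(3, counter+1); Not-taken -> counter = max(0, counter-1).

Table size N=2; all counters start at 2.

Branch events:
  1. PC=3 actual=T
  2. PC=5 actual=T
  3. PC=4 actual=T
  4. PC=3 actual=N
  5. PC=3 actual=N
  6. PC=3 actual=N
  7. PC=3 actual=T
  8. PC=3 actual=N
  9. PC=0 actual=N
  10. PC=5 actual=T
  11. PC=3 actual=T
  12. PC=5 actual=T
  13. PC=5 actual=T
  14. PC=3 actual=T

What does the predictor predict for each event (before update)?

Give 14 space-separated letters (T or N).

Answer: T T T T T N N N T N N T T T

Derivation:
Ev 1: PC=3 idx=1 pred=T actual=T -> ctr[1]=3
Ev 2: PC=5 idx=1 pred=T actual=T -> ctr[1]=3
Ev 3: PC=4 idx=0 pred=T actual=T -> ctr[0]=3
Ev 4: PC=3 idx=1 pred=T actual=N -> ctr[1]=2
Ev 5: PC=3 idx=1 pred=T actual=N -> ctr[1]=1
Ev 6: PC=3 idx=1 pred=N actual=N -> ctr[1]=0
Ev 7: PC=3 idx=1 pred=N actual=T -> ctr[1]=1
Ev 8: PC=3 idx=1 pred=N actual=N -> ctr[1]=0
Ev 9: PC=0 idx=0 pred=T actual=N -> ctr[0]=2
Ev 10: PC=5 idx=1 pred=N actual=T -> ctr[1]=1
Ev 11: PC=3 idx=1 pred=N actual=T -> ctr[1]=2
Ev 12: PC=5 idx=1 pred=T actual=T -> ctr[1]=3
Ev 13: PC=5 idx=1 pred=T actual=T -> ctr[1]=3
Ev 14: PC=3 idx=1 pred=T actual=T -> ctr[1]=3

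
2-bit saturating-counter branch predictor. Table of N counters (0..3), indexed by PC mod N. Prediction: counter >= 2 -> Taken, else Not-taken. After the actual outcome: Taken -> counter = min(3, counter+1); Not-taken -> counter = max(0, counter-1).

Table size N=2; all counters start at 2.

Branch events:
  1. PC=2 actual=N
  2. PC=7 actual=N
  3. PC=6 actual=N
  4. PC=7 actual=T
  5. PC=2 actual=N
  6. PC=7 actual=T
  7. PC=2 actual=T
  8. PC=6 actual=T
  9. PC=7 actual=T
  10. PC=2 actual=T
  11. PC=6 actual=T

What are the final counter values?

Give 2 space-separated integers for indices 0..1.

Answer: 3 3

Derivation:
Ev 1: PC=2 idx=0 pred=T actual=N -> ctr[0]=1
Ev 2: PC=7 idx=1 pred=T actual=N -> ctr[1]=1
Ev 3: PC=6 idx=0 pred=N actual=N -> ctr[0]=0
Ev 4: PC=7 idx=1 pred=N actual=T -> ctr[1]=2
Ev 5: PC=2 idx=0 pred=N actual=N -> ctr[0]=0
Ev 6: PC=7 idx=1 pred=T actual=T -> ctr[1]=3
Ev 7: PC=2 idx=0 pred=N actual=T -> ctr[0]=1
Ev 8: PC=6 idx=0 pred=N actual=T -> ctr[0]=2
Ev 9: PC=7 idx=1 pred=T actual=T -> ctr[1]=3
Ev 10: PC=2 idx=0 pred=T actual=T -> ctr[0]=3
Ev 11: PC=6 idx=0 pred=T actual=T -> ctr[0]=3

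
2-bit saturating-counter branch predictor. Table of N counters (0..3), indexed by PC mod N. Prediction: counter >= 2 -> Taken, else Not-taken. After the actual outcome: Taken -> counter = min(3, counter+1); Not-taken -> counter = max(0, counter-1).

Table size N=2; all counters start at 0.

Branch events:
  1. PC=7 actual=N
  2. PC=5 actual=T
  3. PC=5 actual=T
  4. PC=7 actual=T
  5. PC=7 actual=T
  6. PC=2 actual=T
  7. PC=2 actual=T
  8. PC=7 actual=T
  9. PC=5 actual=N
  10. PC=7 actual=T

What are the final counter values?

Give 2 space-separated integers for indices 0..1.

Answer: 2 3

Derivation:
Ev 1: PC=7 idx=1 pred=N actual=N -> ctr[1]=0
Ev 2: PC=5 idx=1 pred=N actual=T -> ctr[1]=1
Ev 3: PC=5 idx=1 pred=N actual=T -> ctr[1]=2
Ev 4: PC=7 idx=1 pred=T actual=T -> ctr[1]=3
Ev 5: PC=7 idx=1 pred=T actual=T -> ctr[1]=3
Ev 6: PC=2 idx=0 pred=N actual=T -> ctr[0]=1
Ev 7: PC=2 idx=0 pred=N actual=T -> ctr[0]=2
Ev 8: PC=7 idx=1 pred=T actual=T -> ctr[1]=3
Ev 9: PC=5 idx=1 pred=T actual=N -> ctr[1]=2
Ev 10: PC=7 idx=1 pred=T actual=T -> ctr[1]=3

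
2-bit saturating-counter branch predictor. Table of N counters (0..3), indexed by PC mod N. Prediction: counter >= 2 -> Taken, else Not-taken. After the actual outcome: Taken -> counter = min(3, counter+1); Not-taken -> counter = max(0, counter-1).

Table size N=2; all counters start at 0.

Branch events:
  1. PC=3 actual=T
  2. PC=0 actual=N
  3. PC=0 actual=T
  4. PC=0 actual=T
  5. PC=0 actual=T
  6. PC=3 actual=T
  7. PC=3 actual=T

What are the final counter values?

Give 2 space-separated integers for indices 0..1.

Answer: 3 3

Derivation:
Ev 1: PC=3 idx=1 pred=N actual=T -> ctr[1]=1
Ev 2: PC=0 idx=0 pred=N actual=N -> ctr[0]=0
Ev 3: PC=0 idx=0 pred=N actual=T -> ctr[0]=1
Ev 4: PC=0 idx=0 pred=N actual=T -> ctr[0]=2
Ev 5: PC=0 idx=0 pred=T actual=T -> ctr[0]=3
Ev 6: PC=3 idx=1 pred=N actual=T -> ctr[1]=2
Ev 7: PC=3 idx=1 pred=T actual=T -> ctr[1]=3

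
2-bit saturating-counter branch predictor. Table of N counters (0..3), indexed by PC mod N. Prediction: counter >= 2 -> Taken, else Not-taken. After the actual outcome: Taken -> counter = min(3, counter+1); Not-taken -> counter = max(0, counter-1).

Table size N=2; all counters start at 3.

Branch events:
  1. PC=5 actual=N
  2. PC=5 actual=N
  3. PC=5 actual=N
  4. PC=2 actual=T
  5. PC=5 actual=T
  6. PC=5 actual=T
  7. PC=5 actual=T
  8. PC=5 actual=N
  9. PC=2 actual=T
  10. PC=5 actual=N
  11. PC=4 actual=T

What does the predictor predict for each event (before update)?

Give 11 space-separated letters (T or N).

Ev 1: PC=5 idx=1 pred=T actual=N -> ctr[1]=2
Ev 2: PC=5 idx=1 pred=T actual=N -> ctr[1]=1
Ev 3: PC=5 idx=1 pred=N actual=N -> ctr[1]=0
Ev 4: PC=2 idx=0 pred=T actual=T -> ctr[0]=3
Ev 5: PC=5 idx=1 pred=N actual=T -> ctr[1]=1
Ev 6: PC=5 idx=1 pred=N actual=T -> ctr[1]=2
Ev 7: PC=5 idx=1 pred=T actual=T -> ctr[1]=3
Ev 8: PC=5 idx=1 pred=T actual=N -> ctr[1]=2
Ev 9: PC=2 idx=0 pred=T actual=T -> ctr[0]=3
Ev 10: PC=5 idx=1 pred=T actual=N -> ctr[1]=1
Ev 11: PC=4 idx=0 pred=T actual=T -> ctr[0]=3

Answer: T T N T N N T T T T T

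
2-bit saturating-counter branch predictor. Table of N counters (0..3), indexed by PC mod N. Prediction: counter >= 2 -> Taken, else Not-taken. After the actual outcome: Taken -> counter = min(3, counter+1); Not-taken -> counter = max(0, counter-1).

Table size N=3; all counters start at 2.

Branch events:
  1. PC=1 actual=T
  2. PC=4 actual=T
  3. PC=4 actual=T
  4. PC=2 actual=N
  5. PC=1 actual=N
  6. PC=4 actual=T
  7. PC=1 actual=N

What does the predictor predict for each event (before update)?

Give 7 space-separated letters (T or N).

Ev 1: PC=1 idx=1 pred=T actual=T -> ctr[1]=3
Ev 2: PC=4 idx=1 pred=T actual=T -> ctr[1]=3
Ev 3: PC=4 idx=1 pred=T actual=T -> ctr[1]=3
Ev 4: PC=2 idx=2 pred=T actual=N -> ctr[2]=1
Ev 5: PC=1 idx=1 pred=T actual=N -> ctr[1]=2
Ev 6: PC=4 idx=1 pred=T actual=T -> ctr[1]=3
Ev 7: PC=1 idx=1 pred=T actual=N -> ctr[1]=2

Answer: T T T T T T T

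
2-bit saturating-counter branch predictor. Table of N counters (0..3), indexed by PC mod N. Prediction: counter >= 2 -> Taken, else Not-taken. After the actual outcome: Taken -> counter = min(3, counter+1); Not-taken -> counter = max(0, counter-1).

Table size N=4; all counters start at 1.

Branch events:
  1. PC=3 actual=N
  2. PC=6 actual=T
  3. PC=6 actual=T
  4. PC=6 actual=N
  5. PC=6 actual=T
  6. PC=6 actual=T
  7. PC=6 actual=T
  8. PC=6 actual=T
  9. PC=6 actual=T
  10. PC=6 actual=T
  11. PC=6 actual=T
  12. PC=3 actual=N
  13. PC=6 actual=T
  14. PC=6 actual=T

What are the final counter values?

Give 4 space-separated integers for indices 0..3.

Ev 1: PC=3 idx=3 pred=N actual=N -> ctr[3]=0
Ev 2: PC=6 idx=2 pred=N actual=T -> ctr[2]=2
Ev 3: PC=6 idx=2 pred=T actual=T -> ctr[2]=3
Ev 4: PC=6 idx=2 pred=T actual=N -> ctr[2]=2
Ev 5: PC=6 idx=2 pred=T actual=T -> ctr[2]=3
Ev 6: PC=6 idx=2 pred=T actual=T -> ctr[2]=3
Ev 7: PC=6 idx=2 pred=T actual=T -> ctr[2]=3
Ev 8: PC=6 idx=2 pred=T actual=T -> ctr[2]=3
Ev 9: PC=6 idx=2 pred=T actual=T -> ctr[2]=3
Ev 10: PC=6 idx=2 pred=T actual=T -> ctr[2]=3
Ev 11: PC=6 idx=2 pred=T actual=T -> ctr[2]=3
Ev 12: PC=3 idx=3 pred=N actual=N -> ctr[3]=0
Ev 13: PC=6 idx=2 pred=T actual=T -> ctr[2]=3
Ev 14: PC=6 idx=2 pred=T actual=T -> ctr[2]=3

Answer: 1 1 3 0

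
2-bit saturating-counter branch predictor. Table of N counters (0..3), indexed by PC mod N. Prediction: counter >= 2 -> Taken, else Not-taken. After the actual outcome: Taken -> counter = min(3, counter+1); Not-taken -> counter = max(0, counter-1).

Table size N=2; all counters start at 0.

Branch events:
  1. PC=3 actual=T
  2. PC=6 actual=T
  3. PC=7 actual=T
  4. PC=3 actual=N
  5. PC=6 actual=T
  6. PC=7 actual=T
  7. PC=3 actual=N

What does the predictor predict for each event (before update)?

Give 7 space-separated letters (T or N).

Answer: N N N T N N T

Derivation:
Ev 1: PC=3 idx=1 pred=N actual=T -> ctr[1]=1
Ev 2: PC=6 idx=0 pred=N actual=T -> ctr[0]=1
Ev 3: PC=7 idx=1 pred=N actual=T -> ctr[1]=2
Ev 4: PC=3 idx=1 pred=T actual=N -> ctr[1]=1
Ev 5: PC=6 idx=0 pred=N actual=T -> ctr[0]=2
Ev 6: PC=7 idx=1 pred=N actual=T -> ctr[1]=2
Ev 7: PC=3 idx=1 pred=T actual=N -> ctr[1]=1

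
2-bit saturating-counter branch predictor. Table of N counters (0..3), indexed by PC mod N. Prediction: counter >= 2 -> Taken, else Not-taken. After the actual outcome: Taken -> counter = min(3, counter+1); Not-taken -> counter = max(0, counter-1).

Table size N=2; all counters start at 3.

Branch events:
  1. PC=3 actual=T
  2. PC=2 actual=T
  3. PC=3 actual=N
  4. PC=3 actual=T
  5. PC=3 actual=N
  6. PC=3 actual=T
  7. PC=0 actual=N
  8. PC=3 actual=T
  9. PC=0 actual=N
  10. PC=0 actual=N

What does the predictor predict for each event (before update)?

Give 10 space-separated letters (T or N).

Ev 1: PC=3 idx=1 pred=T actual=T -> ctr[1]=3
Ev 2: PC=2 idx=0 pred=T actual=T -> ctr[0]=3
Ev 3: PC=3 idx=1 pred=T actual=N -> ctr[1]=2
Ev 4: PC=3 idx=1 pred=T actual=T -> ctr[1]=3
Ev 5: PC=3 idx=1 pred=T actual=N -> ctr[1]=2
Ev 6: PC=3 idx=1 pred=T actual=T -> ctr[1]=3
Ev 7: PC=0 idx=0 pred=T actual=N -> ctr[0]=2
Ev 8: PC=3 idx=1 pred=T actual=T -> ctr[1]=3
Ev 9: PC=0 idx=0 pred=T actual=N -> ctr[0]=1
Ev 10: PC=0 idx=0 pred=N actual=N -> ctr[0]=0

Answer: T T T T T T T T T N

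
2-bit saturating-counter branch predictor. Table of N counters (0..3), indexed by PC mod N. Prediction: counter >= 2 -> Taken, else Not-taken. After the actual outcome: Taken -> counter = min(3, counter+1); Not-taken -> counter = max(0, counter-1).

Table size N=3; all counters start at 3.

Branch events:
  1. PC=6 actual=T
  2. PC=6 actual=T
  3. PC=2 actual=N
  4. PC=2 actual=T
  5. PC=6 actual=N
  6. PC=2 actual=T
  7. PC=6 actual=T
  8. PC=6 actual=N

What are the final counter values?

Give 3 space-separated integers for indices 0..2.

Answer: 2 3 3

Derivation:
Ev 1: PC=6 idx=0 pred=T actual=T -> ctr[0]=3
Ev 2: PC=6 idx=0 pred=T actual=T -> ctr[0]=3
Ev 3: PC=2 idx=2 pred=T actual=N -> ctr[2]=2
Ev 4: PC=2 idx=2 pred=T actual=T -> ctr[2]=3
Ev 5: PC=6 idx=0 pred=T actual=N -> ctr[0]=2
Ev 6: PC=2 idx=2 pred=T actual=T -> ctr[2]=3
Ev 7: PC=6 idx=0 pred=T actual=T -> ctr[0]=3
Ev 8: PC=6 idx=0 pred=T actual=N -> ctr[0]=2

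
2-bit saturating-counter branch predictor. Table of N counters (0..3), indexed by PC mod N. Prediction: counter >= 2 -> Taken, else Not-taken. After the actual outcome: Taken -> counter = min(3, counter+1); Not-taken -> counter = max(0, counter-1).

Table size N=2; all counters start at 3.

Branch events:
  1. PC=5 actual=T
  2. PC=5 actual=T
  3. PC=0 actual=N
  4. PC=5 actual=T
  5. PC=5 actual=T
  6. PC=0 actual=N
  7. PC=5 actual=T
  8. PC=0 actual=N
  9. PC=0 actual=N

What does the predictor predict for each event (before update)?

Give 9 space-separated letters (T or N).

Answer: T T T T T T T N N

Derivation:
Ev 1: PC=5 idx=1 pred=T actual=T -> ctr[1]=3
Ev 2: PC=5 idx=1 pred=T actual=T -> ctr[1]=3
Ev 3: PC=0 idx=0 pred=T actual=N -> ctr[0]=2
Ev 4: PC=5 idx=1 pred=T actual=T -> ctr[1]=3
Ev 5: PC=5 idx=1 pred=T actual=T -> ctr[1]=3
Ev 6: PC=0 idx=0 pred=T actual=N -> ctr[0]=1
Ev 7: PC=5 idx=1 pred=T actual=T -> ctr[1]=3
Ev 8: PC=0 idx=0 pred=N actual=N -> ctr[0]=0
Ev 9: PC=0 idx=0 pred=N actual=N -> ctr[0]=0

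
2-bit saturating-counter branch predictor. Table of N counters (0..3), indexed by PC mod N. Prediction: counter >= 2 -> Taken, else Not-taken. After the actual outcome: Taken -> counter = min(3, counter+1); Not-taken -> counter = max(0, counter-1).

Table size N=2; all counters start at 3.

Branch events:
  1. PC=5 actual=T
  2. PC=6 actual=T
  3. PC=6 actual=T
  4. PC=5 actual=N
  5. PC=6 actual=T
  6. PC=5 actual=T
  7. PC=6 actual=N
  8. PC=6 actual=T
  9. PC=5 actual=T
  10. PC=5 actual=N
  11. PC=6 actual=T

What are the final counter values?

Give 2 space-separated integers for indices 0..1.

Ev 1: PC=5 idx=1 pred=T actual=T -> ctr[1]=3
Ev 2: PC=6 idx=0 pred=T actual=T -> ctr[0]=3
Ev 3: PC=6 idx=0 pred=T actual=T -> ctr[0]=3
Ev 4: PC=5 idx=1 pred=T actual=N -> ctr[1]=2
Ev 5: PC=6 idx=0 pred=T actual=T -> ctr[0]=3
Ev 6: PC=5 idx=1 pred=T actual=T -> ctr[1]=3
Ev 7: PC=6 idx=0 pred=T actual=N -> ctr[0]=2
Ev 8: PC=6 idx=0 pred=T actual=T -> ctr[0]=3
Ev 9: PC=5 idx=1 pred=T actual=T -> ctr[1]=3
Ev 10: PC=5 idx=1 pred=T actual=N -> ctr[1]=2
Ev 11: PC=6 idx=0 pred=T actual=T -> ctr[0]=3

Answer: 3 2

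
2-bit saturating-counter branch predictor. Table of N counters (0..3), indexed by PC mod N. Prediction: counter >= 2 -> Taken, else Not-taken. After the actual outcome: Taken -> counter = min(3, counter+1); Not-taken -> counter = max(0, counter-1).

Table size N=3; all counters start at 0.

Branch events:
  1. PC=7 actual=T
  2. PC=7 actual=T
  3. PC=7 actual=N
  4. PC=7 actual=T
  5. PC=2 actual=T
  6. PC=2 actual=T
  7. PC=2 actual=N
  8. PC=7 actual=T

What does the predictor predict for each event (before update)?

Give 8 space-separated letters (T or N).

Answer: N N T N N N T T

Derivation:
Ev 1: PC=7 idx=1 pred=N actual=T -> ctr[1]=1
Ev 2: PC=7 idx=1 pred=N actual=T -> ctr[1]=2
Ev 3: PC=7 idx=1 pred=T actual=N -> ctr[1]=1
Ev 4: PC=7 idx=1 pred=N actual=T -> ctr[1]=2
Ev 5: PC=2 idx=2 pred=N actual=T -> ctr[2]=1
Ev 6: PC=2 idx=2 pred=N actual=T -> ctr[2]=2
Ev 7: PC=2 idx=2 pred=T actual=N -> ctr[2]=1
Ev 8: PC=7 idx=1 pred=T actual=T -> ctr[1]=3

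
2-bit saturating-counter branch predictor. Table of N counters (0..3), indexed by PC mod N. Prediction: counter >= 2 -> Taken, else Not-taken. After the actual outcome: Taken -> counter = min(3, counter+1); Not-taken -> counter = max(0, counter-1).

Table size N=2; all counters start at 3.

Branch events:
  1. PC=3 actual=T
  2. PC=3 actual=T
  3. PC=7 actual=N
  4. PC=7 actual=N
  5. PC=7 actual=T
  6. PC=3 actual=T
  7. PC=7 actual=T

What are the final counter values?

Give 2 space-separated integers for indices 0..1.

Ev 1: PC=3 idx=1 pred=T actual=T -> ctr[1]=3
Ev 2: PC=3 idx=1 pred=T actual=T -> ctr[1]=3
Ev 3: PC=7 idx=1 pred=T actual=N -> ctr[1]=2
Ev 4: PC=7 idx=1 pred=T actual=N -> ctr[1]=1
Ev 5: PC=7 idx=1 pred=N actual=T -> ctr[1]=2
Ev 6: PC=3 idx=1 pred=T actual=T -> ctr[1]=3
Ev 7: PC=7 idx=1 pred=T actual=T -> ctr[1]=3

Answer: 3 3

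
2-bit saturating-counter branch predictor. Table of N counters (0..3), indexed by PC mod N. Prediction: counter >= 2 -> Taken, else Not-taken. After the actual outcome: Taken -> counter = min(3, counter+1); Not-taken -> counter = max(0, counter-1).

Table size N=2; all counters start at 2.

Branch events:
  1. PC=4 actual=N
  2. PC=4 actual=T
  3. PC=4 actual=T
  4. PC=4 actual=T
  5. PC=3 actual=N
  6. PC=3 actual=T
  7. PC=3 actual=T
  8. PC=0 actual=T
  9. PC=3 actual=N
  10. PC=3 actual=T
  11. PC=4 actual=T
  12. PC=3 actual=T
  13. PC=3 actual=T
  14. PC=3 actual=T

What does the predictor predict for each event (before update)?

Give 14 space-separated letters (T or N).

Ev 1: PC=4 idx=0 pred=T actual=N -> ctr[0]=1
Ev 2: PC=4 idx=0 pred=N actual=T -> ctr[0]=2
Ev 3: PC=4 idx=0 pred=T actual=T -> ctr[0]=3
Ev 4: PC=4 idx=0 pred=T actual=T -> ctr[0]=3
Ev 5: PC=3 idx=1 pred=T actual=N -> ctr[1]=1
Ev 6: PC=3 idx=1 pred=N actual=T -> ctr[1]=2
Ev 7: PC=3 idx=1 pred=T actual=T -> ctr[1]=3
Ev 8: PC=0 idx=0 pred=T actual=T -> ctr[0]=3
Ev 9: PC=3 idx=1 pred=T actual=N -> ctr[1]=2
Ev 10: PC=3 idx=1 pred=T actual=T -> ctr[1]=3
Ev 11: PC=4 idx=0 pred=T actual=T -> ctr[0]=3
Ev 12: PC=3 idx=1 pred=T actual=T -> ctr[1]=3
Ev 13: PC=3 idx=1 pred=T actual=T -> ctr[1]=3
Ev 14: PC=3 idx=1 pred=T actual=T -> ctr[1]=3

Answer: T N T T T N T T T T T T T T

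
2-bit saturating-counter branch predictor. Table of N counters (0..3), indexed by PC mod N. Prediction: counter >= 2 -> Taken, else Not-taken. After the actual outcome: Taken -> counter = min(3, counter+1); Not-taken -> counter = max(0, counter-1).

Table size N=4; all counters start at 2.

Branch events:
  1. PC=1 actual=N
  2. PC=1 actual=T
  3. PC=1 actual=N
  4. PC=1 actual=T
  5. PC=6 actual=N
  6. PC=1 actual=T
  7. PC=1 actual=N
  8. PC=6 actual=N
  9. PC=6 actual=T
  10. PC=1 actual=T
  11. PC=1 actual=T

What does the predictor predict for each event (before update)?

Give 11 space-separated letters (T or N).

Ev 1: PC=1 idx=1 pred=T actual=N -> ctr[1]=1
Ev 2: PC=1 idx=1 pred=N actual=T -> ctr[1]=2
Ev 3: PC=1 idx=1 pred=T actual=N -> ctr[1]=1
Ev 4: PC=1 idx=1 pred=N actual=T -> ctr[1]=2
Ev 5: PC=6 idx=2 pred=T actual=N -> ctr[2]=1
Ev 6: PC=1 idx=1 pred=T actual=T -> ctr[1]=3
Ev 7: PC=1 idx=1 pred=T actual=N -> ctr[1]=2
Ev 8: PC=6 idx=2 pred=N actual=N -> ctr[2]=0
Ev 9: PC=6 idx=2 pred=N actual=T -> ctr[2]=1
Ev 10: PC=1 idx=1 pred=T actual=T -> ctr[1]=3
Ev 11: PC=1 idx=1 pred=T actual=T -> ctr[1]=3

Answer: T N T N T T T N N T T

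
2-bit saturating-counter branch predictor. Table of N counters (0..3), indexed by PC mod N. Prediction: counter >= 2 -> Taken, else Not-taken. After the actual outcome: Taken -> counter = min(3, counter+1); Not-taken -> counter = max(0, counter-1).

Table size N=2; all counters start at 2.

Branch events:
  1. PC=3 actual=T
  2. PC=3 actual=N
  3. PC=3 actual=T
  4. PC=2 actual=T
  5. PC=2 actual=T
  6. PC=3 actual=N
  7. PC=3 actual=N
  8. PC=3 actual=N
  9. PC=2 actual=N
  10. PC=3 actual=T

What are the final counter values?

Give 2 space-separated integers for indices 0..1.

Answer: 2 1

Derivation:
Ev 1: PC=3 idx=1 pred=T actual=T -> ctr[1]=3
Ev 2: PC=3 idx=1 pred=T actual=N -> ctr[1]=2
Ev 3: PC=3 idx=1 pred=T actual=T -> ctr[1]=3
Ev 4: PC=2 idx=0 pred=T actual=T -> ctr[0]=3
Ev 5: PC=2 idx=0 pred=T actual=T -> ctr[0]=3
Ev 6: PC=3 idx=1 pred=T actual=N -> ctr[1]=2
Ev 7: PC=3 idx=1 pred=T actual=N -> ctr[1]=1
Ev 8: PC=3 idx=1 pred=N actual=N -> ctr[1]=0
Ev 9: PC=2 idx=0 pred=T actual=N -> ctr[0]=2
Ev 10: PC=3 idx=1 pred=N actual=T -> ctr[1]=1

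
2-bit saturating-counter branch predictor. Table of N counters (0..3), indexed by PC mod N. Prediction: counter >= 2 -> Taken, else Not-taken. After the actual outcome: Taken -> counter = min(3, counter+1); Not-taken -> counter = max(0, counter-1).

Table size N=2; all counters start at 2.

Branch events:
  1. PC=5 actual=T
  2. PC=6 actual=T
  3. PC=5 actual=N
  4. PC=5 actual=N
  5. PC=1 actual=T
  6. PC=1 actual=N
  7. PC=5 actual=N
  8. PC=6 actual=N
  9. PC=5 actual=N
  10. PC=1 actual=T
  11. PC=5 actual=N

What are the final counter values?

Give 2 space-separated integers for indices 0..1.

Ev 1: PC=5 idx=1 pred=T actual=T -> ctr[1]=3
Ev 2: PC=6 idx=0 pred=T actual=T -> ctr[0]=3
Ev 3: PC=5 idx=1 pred=T actual=N -> ctr[1]=2
Ev 4: PC=5 idx=1 pred=T actual=N -> ctr[1]=1
Ev 5: PC=1 idx=1 pred=N actual=T -> ctr[1]=2
Ev 6: PC=1 idx=1 pred=T actual=N -> ctr[1]=1
Ev 7: PC=5 idx=1 pred=N actual=N -> ctr[1]=0
Ev 8: PC=6 idx=0 pred=T actual=N -> ctr[0]=2
Ev 9: PC=5 idx=1 pred=N actual=N -> ctr[1]=0
Ev 10: PC=1 idx=1 pred=N actual=T -> ctr[1]=1
Ev 11: PC=5 idx=1 pred=N actual=N -> ctr[1]=0

Answer: 2 0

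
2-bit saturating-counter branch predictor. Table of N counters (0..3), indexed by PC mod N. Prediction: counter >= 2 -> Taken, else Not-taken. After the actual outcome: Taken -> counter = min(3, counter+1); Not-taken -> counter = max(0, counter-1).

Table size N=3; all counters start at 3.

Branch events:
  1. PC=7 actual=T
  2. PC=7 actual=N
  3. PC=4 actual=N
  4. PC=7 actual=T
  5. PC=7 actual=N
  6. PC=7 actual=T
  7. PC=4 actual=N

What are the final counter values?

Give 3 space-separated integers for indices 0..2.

Ev 1: PC=7 idx=1 pred=T actual=T -> ctr[1]=3
Ev 2: PC=7 idx=1 pred=T actual=N -> ctr[1]=2
Ev 3: PC=4 idx=1 pred=T actual=N -> ctr[1]=1
Ev 4: PC=7 idx=1 pred=N actual=T -> ctr[1]=2
Ev 5: PC=7 idx=1 pred=T actual=N -> ctr[1]=1
Ev 6: PC=7 idx=1 pred=N actual=T -> ctr[1]=2
Ev 7: PC=4 idx=1 pred=T actual=N -> ctr[1]=1

Answer: 3 1 3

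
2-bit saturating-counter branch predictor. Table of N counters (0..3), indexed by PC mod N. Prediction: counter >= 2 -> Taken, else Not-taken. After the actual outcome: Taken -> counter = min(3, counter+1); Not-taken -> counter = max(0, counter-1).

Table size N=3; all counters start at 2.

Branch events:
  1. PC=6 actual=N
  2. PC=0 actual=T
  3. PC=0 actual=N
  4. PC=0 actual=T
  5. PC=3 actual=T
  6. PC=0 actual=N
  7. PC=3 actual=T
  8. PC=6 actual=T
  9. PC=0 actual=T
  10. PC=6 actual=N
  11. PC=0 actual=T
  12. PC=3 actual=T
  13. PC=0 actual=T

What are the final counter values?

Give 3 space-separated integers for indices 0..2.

Ev 1: PC=6 idx=0 pred=T actual=N -> ctr[0]=1
Ev 2: PC=0 idx=0 pred=N actual=T -> ctr[0]=2
Ev 3: PC=0 idx=0 pred=T actual=N -> ctr[0]=1
Ev 4: PC=0 idx=0 pred=N actual=T -> ctr[0]=2
Ev 5: PC=3 idx=0 pred=T actual=T -> ctr[0]=3
Ev 6: PC=0 idx=0 pred=T actual=N -> ctr[0]=2
Ev 7: PC=3 idx=0 pred=T actual=T -> ctr[0]=3
Ev 8: PC=6 idx=0 pred=T actual=T -> ctr[0]=3
Ev 9: PC=0 idx=0 pred=T actual=T -> ctr[0]=3
Ev 10: PC=6 idx=0 pred=T actual=N -> ctr[0]=2
Ev 11: PC=0 idx=0 pred=T actual=T -> ctr[0]=3
Ev 12: PC=3 idx=0 pred=T actual=T -> ctr[0]=3
Ev 13: PC=0 idx=0 pred=T actual=T -> ctr[0]=3

Answer: 3 2 2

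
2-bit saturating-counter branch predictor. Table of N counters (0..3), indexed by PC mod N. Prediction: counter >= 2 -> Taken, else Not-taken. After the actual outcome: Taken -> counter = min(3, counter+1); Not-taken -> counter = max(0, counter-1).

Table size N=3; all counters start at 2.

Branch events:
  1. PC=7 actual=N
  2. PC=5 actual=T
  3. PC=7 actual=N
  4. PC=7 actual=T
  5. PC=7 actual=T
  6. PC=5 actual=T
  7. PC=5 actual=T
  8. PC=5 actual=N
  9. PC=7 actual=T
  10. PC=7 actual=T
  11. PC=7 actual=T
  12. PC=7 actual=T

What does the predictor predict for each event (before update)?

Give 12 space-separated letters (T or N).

Ev 1: PC=7 idx=1 pred=T actual=N -> ctr[1]=1
Ev 2: PC=5 idx=2 pred=T actual=T -> ctr[2]=3
Ev 3: PC=7 idx=1 pred=N actual=N -> ctr[1]=0
Ev 4: PC=7 idx=1 pred=N actual=T -> ctr[1]=1
Ev 5: PC=7 idx=1 pred=N actual=T -> ctr[1]=2
Ev 6: PC=5 idx=2 pred=T actual=T -> ctr[2]=3
Ev 7: PC=5 idx=2 pred=T actual=T -> ctr[2]=3
Ev 8: PC=5 idx=2 pred=T actual=N -> ctr[2]=2
Ev 9: PC=7 idx=1 pred=T actual=T -> ctr[1]=3
Ev 10: PC=7 idx=1 pred=T actual=T -> ctr[1]=3
Ev 11: PC=7 idx=1 pred=T actual=T -> ctr[1]=3
Ev 12: PC=7 idx=1 pred=T actual=T -> ctr[1]=3

Answer: T T N N N T T T T T T T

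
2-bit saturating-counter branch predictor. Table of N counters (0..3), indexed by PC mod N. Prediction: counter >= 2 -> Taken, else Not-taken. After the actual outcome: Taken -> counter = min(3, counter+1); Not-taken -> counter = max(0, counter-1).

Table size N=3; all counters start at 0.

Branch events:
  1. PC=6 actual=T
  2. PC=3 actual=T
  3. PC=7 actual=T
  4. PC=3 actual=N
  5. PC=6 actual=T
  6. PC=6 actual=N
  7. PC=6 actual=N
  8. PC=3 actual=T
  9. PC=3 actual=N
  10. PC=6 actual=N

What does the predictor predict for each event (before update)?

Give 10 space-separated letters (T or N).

Answer: N N N T N T N N N N

Derivation:
Ev 1: PC=6 idx=0 pred=N actual=T -> ctr[0]=1
Ev 2: PC=3 idx=0 pred=N actual=T -> ctr[0]=2
Ev 3: PC=7 idx=1 pred=N actual=T -> ctr[1]=1
Ev 4: PC=3 idx=0 pred=T actual=N -> ctr[0]=1
Ev 5: PC=6 idx=0 pred=N actual=T -> ctr[0]=2
Ev 6: PC=6 idx=0 pred=T actual=N -> ctr[0]=1
Ev 7: PC=6 idx=0 pred=N actual=N -> ctr[0]=0
Ev 8: PC=3 idx=0 pred=N actual=T -> ctr[0]=1
Ev 9: PC=3 idx=0 pred=N actual=N -> ctr[0]=0
Ev 10: PC=6 idx=0 pred=N actual=N -> ctr[0]=0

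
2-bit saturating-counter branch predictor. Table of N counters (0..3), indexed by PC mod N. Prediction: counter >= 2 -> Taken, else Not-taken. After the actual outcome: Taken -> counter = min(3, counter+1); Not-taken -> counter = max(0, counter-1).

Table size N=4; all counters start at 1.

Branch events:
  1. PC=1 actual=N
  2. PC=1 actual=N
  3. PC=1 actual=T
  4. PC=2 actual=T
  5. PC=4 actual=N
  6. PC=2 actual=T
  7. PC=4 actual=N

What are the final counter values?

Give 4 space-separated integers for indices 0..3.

Ev 1: PC=1 idx=1 pred=N actual=N -> ctr[1]=0
Ev 2: PC=1 idx=1 pred=N actual=N -> ctr[1]=0
Ev 3: PC=1 idx=1 pred=N actual=T -> ctr[1]=1
Ev 4: PC=2 idx=2 pred=N actual=T -> ctr[2]=2
Ev 5: PC=4 idx=0 pred=N actual=N -> ctr[0]=0
Ev 6: PC=2 idx=2 pred=T actual=T -> ctr[2]=3
Ev 7: PC=4 idx=0 pred=N actual=N -> ctr[0]=0

Answer: 0 1 3 1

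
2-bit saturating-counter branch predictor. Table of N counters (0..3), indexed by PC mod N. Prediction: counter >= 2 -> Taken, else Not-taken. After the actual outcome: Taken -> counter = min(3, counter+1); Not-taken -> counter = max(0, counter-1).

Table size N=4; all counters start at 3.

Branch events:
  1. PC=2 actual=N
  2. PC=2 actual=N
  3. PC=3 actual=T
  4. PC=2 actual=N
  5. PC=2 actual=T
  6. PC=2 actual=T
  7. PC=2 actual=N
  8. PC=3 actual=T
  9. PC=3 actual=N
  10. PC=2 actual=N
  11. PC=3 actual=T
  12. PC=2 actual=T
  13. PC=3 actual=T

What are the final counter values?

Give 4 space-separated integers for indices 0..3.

Ev 1: PC=2 idx=2 pred=T actual=N -> ctr[2]=2
Ev 2: PC=2 idx=2 pred=T actual=N -> ctr[2]=1
Ev 3: PC=3 idx=3 pred=T actual=T -> ctr[3]=3
Ev 4: PC=2 idx=2 pred=N actual=N -> ctr[2]=0
Ev 5: PC=2 idx=2 pred=N actual=T -> ctr[2]=1
Ev 6: PC=2 idx=2 pred=N actual=T -> ctr[2]=2
Ev 7: PC=2 idx=2 pred=T actual=N -> ctr[2]=1
Ev 8: PC=3 idx=3 pred=T actual=T -> ctr[3]=3
Ev 9: PC=3 idx=3 pred=T actual=N -> ctr[3]=2
Ev 10: PC=2 idx=2 pred=N actual=N -> ctr[2]=0
Ev 11: PC=3 idx=3 pred=T actual=T -> ctr[3]=3
Ev 12: PC=2 idx=2 pred=N actual=T -> ctr[2]=1
Ev 13: PC=3 idx=3 pred=T actual=T -> ctr[3]=3

Answer: 3 3 1 3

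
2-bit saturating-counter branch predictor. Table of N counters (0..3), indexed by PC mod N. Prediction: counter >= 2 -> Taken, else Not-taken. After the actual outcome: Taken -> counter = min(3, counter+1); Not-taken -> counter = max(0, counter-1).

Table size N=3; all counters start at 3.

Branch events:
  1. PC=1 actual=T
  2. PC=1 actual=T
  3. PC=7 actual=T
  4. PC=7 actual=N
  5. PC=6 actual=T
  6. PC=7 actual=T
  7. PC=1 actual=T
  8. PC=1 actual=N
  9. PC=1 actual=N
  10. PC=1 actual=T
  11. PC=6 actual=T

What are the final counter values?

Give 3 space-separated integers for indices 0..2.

Ev 1: PC=1 idx=1 pred=T actual=T -> ctr[1]=3
Ev 2: PC=1 idx=1 pred=T actual=T -> ctr[1]=3
Ev 3: PC=7 idx=1 pred=T actual=T -> ctr[1]=3
Ev 4: PC=7 idx=1 pred=T actual=N -> ctr[1]=2
Ev 5: PC=6 idx=0 pred=T actual=T -> ctr[0]=3
Ev 6: PC=7 idx=1 pred=T actual=T -> ctr[1]=3
Ev 7: PC=1 idx=1 pred=T actual=T -> ctr[1]=3
Ev 8: PC=1 idx=1 pred=T actual=N -> ctr[1]=2
Ev 9: PC=1 idx=1 pred=T actual=N -> ctr[1]=1
Ev 10: PC=1 idx=1 pred=N actual=T -> ctr[1]=2
Ev 11: PC=6 idx=0 pred=T actual=T -> ctr[0]=3

Answer: 3 2 3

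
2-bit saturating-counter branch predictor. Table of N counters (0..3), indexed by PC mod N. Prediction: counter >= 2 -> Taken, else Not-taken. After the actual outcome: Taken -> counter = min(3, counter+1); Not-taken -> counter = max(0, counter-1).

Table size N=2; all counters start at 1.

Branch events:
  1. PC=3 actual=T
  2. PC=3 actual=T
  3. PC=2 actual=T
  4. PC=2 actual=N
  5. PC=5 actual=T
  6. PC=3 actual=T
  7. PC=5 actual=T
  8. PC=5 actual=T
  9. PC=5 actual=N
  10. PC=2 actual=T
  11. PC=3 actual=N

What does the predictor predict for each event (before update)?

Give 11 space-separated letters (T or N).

Ev 1: PC=3 idx=1 pred=N actual=T -> ctr[1]=2
Ev 2: PC=3 idx=1 pred=T actual=T -> ctr[1]=3
Ev 3: PC=2 idx=0 pred=N actual=T -> ctr[0]=2
Ev 4: PC=2 idx=0 pred=T actual=N -> ctr[0]=1
Ev 5: PC=5 idx=1 pred=T actual=T -> ctr[1]=3
Ev 6: PC=3 idx=1 pred=T actual=T -> ctr[1]=3
Ev 7: PC=5 idx=1 pred=T actual=T -> ctr[1]=3
Ev 8: PC=5 idx=1 pred=T actual=T -> ctr[1]=3
Ev 9: PC=5 idx=1 pred=T actual=N -> ctr[1]=2
Ev 10: PC=2 idx=0 pred=N actual=T -> ctr[0]=2
Ev 11: PC=3 idx=1 pred=T actual=N -> ctr[1]=1

Answer: N T N T T T T T T N T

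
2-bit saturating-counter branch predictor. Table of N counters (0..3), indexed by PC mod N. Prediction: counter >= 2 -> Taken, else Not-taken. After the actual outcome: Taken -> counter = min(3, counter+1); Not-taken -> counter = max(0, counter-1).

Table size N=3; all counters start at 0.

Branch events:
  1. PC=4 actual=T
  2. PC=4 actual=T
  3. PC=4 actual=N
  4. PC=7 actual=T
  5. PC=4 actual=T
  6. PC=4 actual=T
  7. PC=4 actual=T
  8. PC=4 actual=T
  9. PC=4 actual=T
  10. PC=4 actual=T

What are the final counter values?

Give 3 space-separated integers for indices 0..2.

Ev 1: PC=4 idx=1 pred=N actual=T -> ctr[1]=1
Ev 2: PC=4 idx=1 pred=N actual=T -> ctr[1]=2
Ev 3: PC=4 idx=1 pred=T actual=N -> ctr[1]=1
Ev 4: PC=7 idx=1 pred=N actual=T -> ctr[1]=2
Ev 5: PC=4 idx=1 pred=T actual=T -> ctr[1]=3
Ev 6: PC=4 idx=1 pred=T actual=T -> ctr[1]=3
Ev 7: PC=4 idx=1 pred=T actual=T -> ctr[1]=3
Ev 8: PC=4 idx=1 pred=T actual=T -> ctr[1]=3
Ev 9: PC=4 idx=1 pred=T actual=T -> ctr[1]=3
Ev 10: PC=4 idx=1 pred=T actual=T -> ctr[1]=3

Answer: 0 3 0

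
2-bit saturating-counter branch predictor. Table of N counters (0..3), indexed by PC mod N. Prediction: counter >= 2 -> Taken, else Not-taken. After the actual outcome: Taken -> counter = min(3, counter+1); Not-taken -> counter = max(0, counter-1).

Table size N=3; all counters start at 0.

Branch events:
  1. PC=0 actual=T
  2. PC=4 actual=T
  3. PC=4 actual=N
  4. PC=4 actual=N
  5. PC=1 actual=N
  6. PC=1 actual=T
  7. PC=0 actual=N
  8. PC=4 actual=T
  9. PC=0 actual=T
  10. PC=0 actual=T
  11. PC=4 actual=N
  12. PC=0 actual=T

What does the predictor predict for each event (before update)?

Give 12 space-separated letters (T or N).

Answer: N N N N N N N N N N T T

Derivation:
Ev 1: PC=0 idx=0 pred=N actual=T -> ctr[0]=1
Ev 2: PC=4 idx=1 pred=N actual=T -> ctr[1]=1
Ev 3: PC=4 idx=1 pred=N actual=N -> ctr[1]=0
Ev 4: PC=4 idx=1 pred=N actual=N -> ctr[1]=0
Ev 5: PC=1 idx=1 pred=N actual=N -> ctr[1]=0
Ev 6: PC=1 idx=1 pred=N actual=T -> ctr[1]=1
Ev 7: PC=0 idx=0 pred=N actual=N -> ctr[0]=0
Ev 8: PC=4 idx=1 pred=N actual=T -> ctr[1]=2
Ev 9: PC=0 idx=0 pred=N actual=T -> ctr[0]=1
Ev 10: PC=0 idx=0 pred=N actual=T -> ctr[0]=2
Ev 11: PC=4 idx=1 pred=T actual=N -> ctr[1]=1
Ev 12: PC=0 idx=0 pred=T actual=T -> ctr[0]=3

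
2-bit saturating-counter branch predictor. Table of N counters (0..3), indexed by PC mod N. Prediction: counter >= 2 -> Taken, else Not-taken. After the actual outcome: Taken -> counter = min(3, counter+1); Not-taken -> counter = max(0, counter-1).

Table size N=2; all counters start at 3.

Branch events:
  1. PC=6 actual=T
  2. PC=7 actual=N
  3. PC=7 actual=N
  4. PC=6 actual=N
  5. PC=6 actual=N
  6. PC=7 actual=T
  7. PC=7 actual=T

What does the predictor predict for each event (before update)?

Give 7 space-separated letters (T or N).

Answer: T T T T T N T

Derivation:
Ev 1: PC=6 idx=0 pred=T actual=T -> ctr[0]=3
Ev 2: PC=7 idx=1 pred=T actual=N -> ctr[1]=2
Ev 3: PC=7 idx=1 pred=T actual=N -> ctr[1]=1
Ev 4: PC=6 idx=0 pred=T actual=N -> ctr[0]=2
Ev 5: PC=6 idx=0 pred=T actual=N -> ctr[0]=1
Ev 6: PC=7 idx=1 pred=N actual=T -> ctr[1]=2
Ev 7: PC=7 idx=1 pred=T actual=T -> ctr[1]=3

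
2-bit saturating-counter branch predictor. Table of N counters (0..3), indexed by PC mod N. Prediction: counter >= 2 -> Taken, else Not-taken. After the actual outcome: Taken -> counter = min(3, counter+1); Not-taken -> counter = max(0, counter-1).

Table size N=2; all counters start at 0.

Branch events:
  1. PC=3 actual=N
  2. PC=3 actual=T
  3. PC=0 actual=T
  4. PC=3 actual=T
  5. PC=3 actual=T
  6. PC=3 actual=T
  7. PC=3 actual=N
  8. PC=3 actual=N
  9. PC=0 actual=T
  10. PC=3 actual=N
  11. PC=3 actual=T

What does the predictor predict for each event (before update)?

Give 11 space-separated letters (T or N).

Ev 1: PC=3 idx=1 pred=N actual=N -> ctr[1]=0
Ev 2: PC=3 idx=1 pred=N actual=T -> ctr[1]=1
Ev 3: PC=0 idx=0 pred=N actual=T -> ctr[0]=1
Ev 4: PC=3 idx=1 pred=N actual=T -> ctr[1]=2
Ev 5: PC=3 idx=1 pred=T actual=T -> ctr[1]=3
Ev 6: PC=3 idx=1 pred=T actual=T -> ctr[1]=3
Ev 7: PC=3 idx=1 pred=T actual=N -> ctr[1]=2
Ev 8: PC=3 idx=1 pred=T actual=N -> ctr[1]=1
Ev 9: PC=0 idx=0 pred=N actual=T -> ctr[0]=2
Ev 10: PC=3 idx=1 pred=N actual=N -> ctr[1]=0
Ev 11: PC=3 idx=1 pred=N actual=T -> ctr[1]=1

Answer: N N N N T T T T N N N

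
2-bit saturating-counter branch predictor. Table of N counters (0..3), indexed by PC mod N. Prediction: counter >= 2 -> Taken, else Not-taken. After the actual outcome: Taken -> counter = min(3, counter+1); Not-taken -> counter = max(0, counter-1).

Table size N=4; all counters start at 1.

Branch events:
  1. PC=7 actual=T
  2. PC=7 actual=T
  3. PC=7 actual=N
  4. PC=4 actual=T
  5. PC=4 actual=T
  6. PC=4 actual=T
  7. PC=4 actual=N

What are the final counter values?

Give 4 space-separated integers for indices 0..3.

Answer: 2 1 1 2

Derivation:
Ev 1: PC=7 idx=3 pred=N actual=T -> ctr[3]=2
Ev 2: PC=7 idx=3 pred=T actual=T -> ctr[3]=3
Ev 3: PC=7 idx=3 pred=T actual=N -> ctr[3]=2
Ev 4: PC=4 idx=0 pred=N actual=T -> ctr[0]=2
Ev 5: PC=4 idx=0 pred=T actual=T -> ctr[0]=3
Ev 6: PC=4 idx=0 pred=T actual=T -> ctr[0]=3
Ev 7: PC=4 idx=0 pred=T actual=N -> ctr[0]=2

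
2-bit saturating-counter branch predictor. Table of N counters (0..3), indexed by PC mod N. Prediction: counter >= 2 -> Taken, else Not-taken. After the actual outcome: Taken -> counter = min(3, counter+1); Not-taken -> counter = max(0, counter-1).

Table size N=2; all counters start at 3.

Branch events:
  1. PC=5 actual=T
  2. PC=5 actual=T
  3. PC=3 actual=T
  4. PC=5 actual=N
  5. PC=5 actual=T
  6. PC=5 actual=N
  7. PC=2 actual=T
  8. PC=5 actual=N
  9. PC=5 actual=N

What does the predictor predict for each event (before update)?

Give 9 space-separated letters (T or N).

Ev 1: PC=5 idx=1 pred=T actual=T -> ctr[1]=3
Ev 2: PC=5 idx=1 pred=T actual=T -> ctr[1]=3
Ev 3: PC=3 idx=1 pred=T actual=T -> ctr[1]=3
Ev 4: PC=5 idx=1 pred=T actual=N -> ctr[1]=2
Ev 5: PC=5 idx=1 pred=T actual=T -> ctr[1]=3
Ev 6: PC=5 idx=1 pred=T actual=N -> ctr[1]=2
Ev 7: PC=2 idx=0 pred=T actual=T -> ctr[0]=3
Ev 8: PC=5 idx=1 pred=T actual=N -> ctr[1]=1
Ev 9: PC=5 idx=1 pred=N actual=N -> ctr[1]=0

Answer: T T T T T T T T N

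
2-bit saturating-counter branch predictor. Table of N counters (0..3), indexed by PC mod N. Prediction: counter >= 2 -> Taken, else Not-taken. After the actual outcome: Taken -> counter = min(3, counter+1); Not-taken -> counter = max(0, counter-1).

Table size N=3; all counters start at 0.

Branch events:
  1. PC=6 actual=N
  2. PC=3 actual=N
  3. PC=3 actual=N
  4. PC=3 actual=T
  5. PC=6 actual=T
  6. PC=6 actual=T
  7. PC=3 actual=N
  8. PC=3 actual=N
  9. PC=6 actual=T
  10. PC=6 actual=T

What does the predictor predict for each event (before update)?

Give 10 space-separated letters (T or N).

Ev 1: PC=6 idx=0 pred=N actual=N -> ctr[0]=0
Ev 2: PC=3 idx=0 pred=N actual=N -> ctr[0]=0
Ev 3: PC=3 idx=0 pred=N actual=N -> ctr[0]=0
Ev 4: PC=3 idx=0 pred=N actual=T -> ctr[0]=1
Ev 5: PC=6 idx=0 pred=N actual=T -> ctr[0]=2
Ev 6: PC=6 idx=0 pred=T actual=T -> ctr[0]=3
Ev 7: PC=3 idx=0 pred=T actual=N -> ctr[0]=2
Ev 8: PC=3 idx=0 pred=T actual=N -> ctr[0]=1
Ev 9: PC=6 idx=0 pred=N actual=T -> ctr[0]=2
Ev 10: PC=6 idx=0 pred=T actual=T -> ctr[0]=3

Answer: N N N N N T T T N T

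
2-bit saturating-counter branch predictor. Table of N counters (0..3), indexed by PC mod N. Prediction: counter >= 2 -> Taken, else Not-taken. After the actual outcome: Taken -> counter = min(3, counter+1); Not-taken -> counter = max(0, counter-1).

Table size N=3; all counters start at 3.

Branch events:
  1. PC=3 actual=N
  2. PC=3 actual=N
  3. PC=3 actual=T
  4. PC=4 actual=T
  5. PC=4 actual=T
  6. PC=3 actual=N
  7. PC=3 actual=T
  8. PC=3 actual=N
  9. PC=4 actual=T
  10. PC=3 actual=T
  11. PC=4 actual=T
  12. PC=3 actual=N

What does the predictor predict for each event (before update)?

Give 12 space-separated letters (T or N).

Answer: T T N T T T N T T N T T

Derivation:
Ev 1: PC=3 idx=0 pred=T actual=N -> ctr[0]=2
Ev 2: PC=3 idx=0 pred=T actual=N -> ctr[0]=1
Ev 3: PC=3 idx=0 pred=N actual=T -> ctr[0]=2
Ev 4: PC=4 idx=1 pred=T actual=T -> ctr[1]=3
Ev 5: PC=4 idx=1 pred=T actual=T -> ctr[1]=3
Ev 6: PC=3 idx=0 pred=T actual=N -> ctr[0]=1
Ev 7: PC=3 idx=0 pred=N actual=T -> ctr[0]=2
Ev 8: PC=3 idx=0 pred=T actual=N -> ctr[0]=1
Ev 9: PC=4 idx=1 pred=T actual=T -> ctr[1]=3
Ev 10: PC=3 idx=0 pred=N actual=T -> ctr[0]=2
Ev 11: PC=4 idx=1 pred=T actual=T -> ctr[1]=3
Ev 12: PC=3 idx=0 pred=T actual=N -> ctr[0]=1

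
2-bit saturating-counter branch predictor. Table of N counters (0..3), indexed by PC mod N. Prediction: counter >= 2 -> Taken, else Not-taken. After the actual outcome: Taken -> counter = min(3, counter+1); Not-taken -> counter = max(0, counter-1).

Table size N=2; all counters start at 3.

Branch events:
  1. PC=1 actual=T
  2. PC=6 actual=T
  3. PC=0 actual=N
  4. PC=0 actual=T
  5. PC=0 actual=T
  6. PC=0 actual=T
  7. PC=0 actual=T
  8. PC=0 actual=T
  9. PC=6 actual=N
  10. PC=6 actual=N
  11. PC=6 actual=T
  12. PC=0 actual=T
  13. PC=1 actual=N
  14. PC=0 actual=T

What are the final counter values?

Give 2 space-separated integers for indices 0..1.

Answer: 3 2

Derivation:
Ev 1: PC=1 idx=1 pred=T actual=T -> ctr[1]=3
Ev 2: PC=6 idx=0 pred=T actual=T -> ctr[0]=3
Ev 3: PC=0 idx=0 pred=T actual=N -> ctr[0]=2
Ev 4: PC=0 idx=0 pred=T actual=T -> ctr[0]=3
Ev 5: PC=0 idx=0 pred=T actual=T -> ctr[0]=3
Ev 6: PC=0 idx=0 pred=T actual=T -> ctr[0]=3
Ev 7: PC=0 idx=0 pred=T actual=T -> ctr[0]=3
Ev 8: PC=0 idx=0 pred=T actual=T -> ctr[0]=3
Ev 9: PC=6 idx=0 pred=T actual=N -> ctr[0]=2
Ev 10: PC=6 idx=0 pred=T actual=N -> ctr[0]=1
Ev 11: PC=6 idx=0 pred=N actual=T -> ctr[0]=2
Ev 12: PC=0 idx=0 pred=T actual=T -> ctr[0]=3
Ev 13: PC=1 idx=1 pred=T actual=N -> ctr[1]=2
Ev 14: PC=0 idx=0 pred=T actual=T -> ctr[0]=3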